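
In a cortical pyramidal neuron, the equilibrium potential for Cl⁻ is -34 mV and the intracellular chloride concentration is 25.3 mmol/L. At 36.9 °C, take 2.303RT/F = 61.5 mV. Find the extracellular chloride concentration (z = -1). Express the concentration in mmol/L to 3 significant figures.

Nernst: E = (61.5/-1) · log₁₀([out]/[in]), so log₁₀([out]/[in]) = -34.0 × -1 / 61.5 = 0.5528.
[out]/[in] = 10^(0.5528) = 3.571.
[out] = 3.571 × 25.3 = 90.36 mmol/L.

90.4 mmol/L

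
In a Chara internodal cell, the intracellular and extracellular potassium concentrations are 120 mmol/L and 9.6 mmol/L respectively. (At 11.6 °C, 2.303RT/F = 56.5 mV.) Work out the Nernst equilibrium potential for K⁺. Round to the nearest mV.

-62 mV

E = (56.5/z) · log₁₀([K⁺]_out/[K⁺]_in) with z = +1.
= (56.5/1) · log₁₀(9.6/120) = 56.50 · log₁₀(0.08)
= 56.50 · (-1.0969) = -61.98 mV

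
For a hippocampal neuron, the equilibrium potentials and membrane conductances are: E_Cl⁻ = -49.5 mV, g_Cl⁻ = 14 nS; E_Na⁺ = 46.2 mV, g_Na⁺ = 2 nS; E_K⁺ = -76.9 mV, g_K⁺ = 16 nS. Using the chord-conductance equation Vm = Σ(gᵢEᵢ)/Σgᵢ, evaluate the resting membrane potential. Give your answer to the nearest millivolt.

Σ gᵢEᵢ = 14·(-49.5) + 2·(46.2) + 16·(-76.9) = -1831.00
Σ gᵢ = 14 + 2 + 16 = 32
Vm = -1831.00 / 32 = -57.22 mV

-57 mV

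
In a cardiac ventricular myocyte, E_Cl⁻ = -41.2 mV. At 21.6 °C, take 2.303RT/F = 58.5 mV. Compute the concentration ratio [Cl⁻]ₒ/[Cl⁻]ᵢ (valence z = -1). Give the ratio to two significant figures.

5.1

log₁₀([out]/[in]) = E·z/(58.5) = -41.2 × -1 / 58.5 = 0.7043
[out]/[in] = 10^(0.7043) = 5.061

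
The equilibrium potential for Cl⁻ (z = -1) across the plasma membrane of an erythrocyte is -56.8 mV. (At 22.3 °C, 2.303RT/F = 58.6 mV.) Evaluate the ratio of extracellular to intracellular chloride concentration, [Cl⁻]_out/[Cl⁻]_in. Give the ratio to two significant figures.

9.3

log₁₀([out]/[in]) = E·z/(58.6) = -56.8 × -1 / 58.6 = 0.9693
[out]/[in] = 10^(0.9693) = 9.317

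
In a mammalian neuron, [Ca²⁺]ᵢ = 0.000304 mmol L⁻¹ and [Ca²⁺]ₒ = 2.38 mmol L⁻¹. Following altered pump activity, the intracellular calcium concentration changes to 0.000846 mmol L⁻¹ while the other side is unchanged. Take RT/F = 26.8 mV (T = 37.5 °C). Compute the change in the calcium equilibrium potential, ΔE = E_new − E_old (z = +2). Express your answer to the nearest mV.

E_old = (26.8/2)·ln(2.38/0.000304) = 120.14 mV
E_new = (26.8/2)·ln(2.38/0.000846) = 106.42 mV
ΔE = 106.42 − (120.14) = -13.71 mV

-14 mV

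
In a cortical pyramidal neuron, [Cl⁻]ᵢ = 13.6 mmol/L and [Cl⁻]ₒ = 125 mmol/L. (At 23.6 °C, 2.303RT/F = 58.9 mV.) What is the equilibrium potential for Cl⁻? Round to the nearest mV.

-57 mV

E = (58.9/z) · log₁₀([Cl⁻]_out/[Cl⁻]_in) with z = -1.
For an anion, dividing by z = -1 reverses the sign.
= (58.9/-1) · log₁₀(125/13.6) = -58.90 · log₁₀(9.191)
= -58.90 · (0.9634) = -56.74 mV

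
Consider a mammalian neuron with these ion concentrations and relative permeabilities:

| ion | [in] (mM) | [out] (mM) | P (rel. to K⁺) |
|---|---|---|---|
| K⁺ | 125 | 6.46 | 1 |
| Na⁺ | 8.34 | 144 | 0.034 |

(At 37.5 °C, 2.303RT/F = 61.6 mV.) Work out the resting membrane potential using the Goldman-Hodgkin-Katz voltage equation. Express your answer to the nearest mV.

-64 mV

Vm = 61.6 · log₁₀[(Σ P·[cation]ₒ + Σ P·[anion]ᵢ) / (Σ P·[cation]ᵢ + Σ P·[anion]ₒ)]
Numerator = 1×6.46 + 0.034×144 = 11.36
Denominator = 1×125 + 0.034×8.34 = 125.3
Vm = 61.6 · log₁₀(0.090642) = 61.6 × (-1.0427) = -64.23 mV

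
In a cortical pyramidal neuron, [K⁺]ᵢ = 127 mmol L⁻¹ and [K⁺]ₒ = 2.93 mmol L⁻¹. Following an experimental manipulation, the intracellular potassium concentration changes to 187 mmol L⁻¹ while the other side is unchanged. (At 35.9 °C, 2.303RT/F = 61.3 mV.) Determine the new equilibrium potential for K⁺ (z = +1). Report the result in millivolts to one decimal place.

-110.6 mV

After the shift: [K⁺]_out = 2.93, [K⁺]_in = 187 mmol L⁻¹.
E_new = (61.3/1)·log₁₀(2.93/187) = 61.30 · (-1.8050) = -110.64 mV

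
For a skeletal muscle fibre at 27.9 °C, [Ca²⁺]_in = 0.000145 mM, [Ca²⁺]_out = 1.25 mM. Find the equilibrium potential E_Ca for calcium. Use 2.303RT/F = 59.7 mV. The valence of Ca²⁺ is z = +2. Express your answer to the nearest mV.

E = (59.7/z) · log₁₀([Ca²⁺]_out/[Ca²⁺]_in) with z = +2.
= (59.7/2) · log₁₀(1.25/0.000145) = 29.85 · log₁₀(8621)
= 29.85 · (3.9355) = 117.48 mV

117 mV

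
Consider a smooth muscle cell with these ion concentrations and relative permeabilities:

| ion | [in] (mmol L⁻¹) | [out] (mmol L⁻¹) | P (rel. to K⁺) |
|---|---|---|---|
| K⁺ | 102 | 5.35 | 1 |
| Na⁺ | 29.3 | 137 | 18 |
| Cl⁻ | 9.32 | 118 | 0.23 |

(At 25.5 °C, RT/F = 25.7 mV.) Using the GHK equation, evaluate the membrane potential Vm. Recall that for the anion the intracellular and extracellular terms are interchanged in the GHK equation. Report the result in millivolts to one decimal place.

34.1 mV

Vm = 25.7 · ln[(Σ P·[cation]ₒ + Σ P·[anion]ᵢ) / (Σ P·[cation]ᵢ + Σ P·[anion]ₒ)]
Numerator = 1×5.35 + 18×137 + 0.23×9.32 = 2473
Denominator = 1×102 + 18×29.3 + 0.23×118 = 656.5
Vm = 25.7 · ln(3.7675) = 25.7 × (1.3264) = 34.09 mV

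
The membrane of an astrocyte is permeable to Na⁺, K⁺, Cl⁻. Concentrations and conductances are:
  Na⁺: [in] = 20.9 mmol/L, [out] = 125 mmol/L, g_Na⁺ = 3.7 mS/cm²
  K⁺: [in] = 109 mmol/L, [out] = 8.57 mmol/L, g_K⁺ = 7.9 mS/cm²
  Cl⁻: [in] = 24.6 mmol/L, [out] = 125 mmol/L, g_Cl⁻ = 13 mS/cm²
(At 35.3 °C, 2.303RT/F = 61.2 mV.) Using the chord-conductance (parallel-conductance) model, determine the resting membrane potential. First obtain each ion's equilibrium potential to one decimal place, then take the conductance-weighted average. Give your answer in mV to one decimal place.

E_Na⁺ = (61.2/1)·log₁₀(125/20.9) = 47.5 mV
E_K⁺ = (61.2/1)·log₁₀(8.57/109) = -67.6 mV
E_Cl⁻ = (61.2/-1)·log₁₀(125/24.6) = -43.2 mV
Vm = (Σ gᵢEᵢ)/(Σ gᵢ) = (3.7·47.5 + 7.9·-67.6 + 13·-43.2) / (3.7 + 7.9 + 13)
= -919.89 / 24.6 = -37.39 mV

-37.4 mV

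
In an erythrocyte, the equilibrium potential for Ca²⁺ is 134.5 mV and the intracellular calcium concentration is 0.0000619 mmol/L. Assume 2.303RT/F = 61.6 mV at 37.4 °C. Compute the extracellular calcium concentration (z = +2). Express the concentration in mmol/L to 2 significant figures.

Nernst: E = (61.6/2) · log₁₀([out]/[in]), so log₁₀([out]/[in]) = 134.5 × 2 / 61.6 = 4.3669.
[out]/[in] = 10^(4.3669) = 2.327e+04.
[out] = 2.327e+04 × 0.0000619 = 1.441 mmol/L.

1.4 mmol/L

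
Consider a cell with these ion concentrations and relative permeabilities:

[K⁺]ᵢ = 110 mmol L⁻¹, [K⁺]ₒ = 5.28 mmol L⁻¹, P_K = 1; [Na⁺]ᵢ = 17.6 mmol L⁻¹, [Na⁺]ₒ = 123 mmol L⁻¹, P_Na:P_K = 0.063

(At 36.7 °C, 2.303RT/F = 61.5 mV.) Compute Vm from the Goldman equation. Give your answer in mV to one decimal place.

-57.2 mV

Vm = 61.5 · log₁₀[(Σ P·[cation]ₒ + Σ P·[anion]ᵢ) / (Σ P·[cation]ᵢ + Σ P·[anion]ₒ)]
Numerator = 1×5.28 + 0.063×123 = 13.03
Denominator = 1×110 + 0.063×17.6 = 111.1
Vm = 61.5 · log₁₀(0.11726) = 61.5 × (-0.9308) = -57.25 mV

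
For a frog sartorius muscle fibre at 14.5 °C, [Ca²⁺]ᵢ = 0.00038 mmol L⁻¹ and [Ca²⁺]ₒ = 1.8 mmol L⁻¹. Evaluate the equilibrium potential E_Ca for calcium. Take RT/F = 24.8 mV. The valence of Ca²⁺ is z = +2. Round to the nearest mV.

E = (24.8/z) · ln([Ca²⁺]_out/[Ca²⁺]_in) with z = +2.
= (24.8/2) · ln(1.8/0.00038) = 12.40 · ln(4737)
= 12.40 · (8.4631) = 104.94 mV

105 mV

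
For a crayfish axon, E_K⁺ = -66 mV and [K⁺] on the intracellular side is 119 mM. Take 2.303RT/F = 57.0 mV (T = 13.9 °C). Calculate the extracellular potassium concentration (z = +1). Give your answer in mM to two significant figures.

8.3 mM

Nernst: E = (57.0/1) · log₁₀([out]/[in]), so log₁₀([out]/[in]) = -66.0 × 1 / 57.0 = -1.1579.
[out]/[in] = 10^(-1.1579) = 0.06952.
[out] = 0.06952 × 119 = 8.273 mM.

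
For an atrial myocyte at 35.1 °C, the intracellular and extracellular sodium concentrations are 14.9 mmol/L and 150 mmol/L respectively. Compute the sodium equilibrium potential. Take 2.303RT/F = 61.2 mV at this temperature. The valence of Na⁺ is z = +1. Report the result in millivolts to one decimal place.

61.4 mV

E = (61.2/z) · log₁₀([Na⁺]_out/[Na⁺]_in) with z = +1.
= (61.2/1) · log₁₀(150/14.9) = 61.20 · log₁₀(10.07)
= 61.20 · (1.0029) = 61.38 mV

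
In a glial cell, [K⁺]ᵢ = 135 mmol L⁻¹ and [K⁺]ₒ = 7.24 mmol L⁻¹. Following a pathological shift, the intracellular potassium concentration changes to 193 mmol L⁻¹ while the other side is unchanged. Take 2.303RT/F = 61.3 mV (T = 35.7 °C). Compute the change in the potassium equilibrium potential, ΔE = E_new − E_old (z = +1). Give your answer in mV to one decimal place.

-9.5 mV

E_old = (61.3/1)·log₁₀(7.24/135) = -77.89 mV
E_new = (61.3/1)·log₁₀(7.24/193) = -87.40 mV
ΔE = -87.40 − (-77.89) = -9.52 mV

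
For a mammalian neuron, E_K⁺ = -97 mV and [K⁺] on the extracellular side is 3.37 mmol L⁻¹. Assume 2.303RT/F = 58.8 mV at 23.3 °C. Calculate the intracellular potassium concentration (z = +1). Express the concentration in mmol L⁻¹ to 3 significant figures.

150 mmol L⁻¹

Nernst: E = (58.8/1) · log₁₀([out]/[in]), so log₁₀([out]/[in]) = -97.0 × 1 / 58.8 = -1.6497.
[out]/[in] = 10^(-1.6497) = 0.0224.
[in] = 3.37 / 0.0224 = 150.4 mmol L⁻¹.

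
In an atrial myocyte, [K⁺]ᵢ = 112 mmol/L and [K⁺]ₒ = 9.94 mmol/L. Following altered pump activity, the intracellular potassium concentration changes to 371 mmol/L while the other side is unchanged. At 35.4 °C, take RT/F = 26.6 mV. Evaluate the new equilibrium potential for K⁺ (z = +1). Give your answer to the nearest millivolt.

After the shift: [K⁺]_out = 9.94, [K⁺]_in = 371 mmol/L.
E_new = (26.6/1)·ln(9.94/371) = 26.60 · (-3.6196) = -96.28 mV

-96 mV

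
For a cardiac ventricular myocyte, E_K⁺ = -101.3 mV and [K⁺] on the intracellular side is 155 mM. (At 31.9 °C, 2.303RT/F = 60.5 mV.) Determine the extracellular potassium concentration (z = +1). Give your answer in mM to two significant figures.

3.3 mM

Nernst: E = (60.5/1) · log₁₀([out]/[in]), so log₁₀([out]/[in]) = -101.3 × 1 / 60.5 = -1.6744.
[out]/[in] = 10^(-1.6744) = 0.02117.
[out] = 0.02117 × 155 = 3.281 mM.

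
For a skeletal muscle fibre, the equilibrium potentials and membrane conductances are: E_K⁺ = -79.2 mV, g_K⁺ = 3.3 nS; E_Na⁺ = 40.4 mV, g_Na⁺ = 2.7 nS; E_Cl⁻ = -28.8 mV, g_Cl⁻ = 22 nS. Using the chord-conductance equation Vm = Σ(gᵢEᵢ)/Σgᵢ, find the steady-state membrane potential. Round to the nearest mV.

-28 mV

Σ gᵢEᵢ = 3.3·(-79.2) + 2.7·(40.4) + 22·(-28.8) = -785.88
Σ gᵢ = 3.3 + 2.7 + 22 = 28
Vm = -785.88 / 28 = -28.07 mV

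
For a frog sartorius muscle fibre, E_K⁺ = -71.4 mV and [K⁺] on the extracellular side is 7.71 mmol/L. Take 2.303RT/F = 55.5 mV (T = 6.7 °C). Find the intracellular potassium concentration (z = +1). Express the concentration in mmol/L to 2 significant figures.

Nernst: E = (55.5/1) · log₁₀([out]/[in]), so log₁₀([out]/[in]) = -71.4 × 1 / 55.5 = -1.2865.
[out]/[in] = 10^(-1.2865) = 0.0517.
[in] = 7.71 / 0.0517 = 149.1 mmol/L.

150 mmol/L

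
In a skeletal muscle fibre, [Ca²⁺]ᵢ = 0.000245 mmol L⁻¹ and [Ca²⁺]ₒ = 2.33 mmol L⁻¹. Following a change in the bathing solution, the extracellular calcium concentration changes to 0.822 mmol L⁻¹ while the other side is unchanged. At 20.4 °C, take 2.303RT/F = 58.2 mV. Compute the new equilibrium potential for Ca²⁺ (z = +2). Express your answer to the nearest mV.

103 mV

After the shift: [Ca²⁺]_out = 0.822, [Ca²⁺]_in = 0.000245 mmol L⁻¹.
E_new = (58.2/2)·log₁₀(0.822/0.000245) = 29.10 · (3.5257) = 102.60 mV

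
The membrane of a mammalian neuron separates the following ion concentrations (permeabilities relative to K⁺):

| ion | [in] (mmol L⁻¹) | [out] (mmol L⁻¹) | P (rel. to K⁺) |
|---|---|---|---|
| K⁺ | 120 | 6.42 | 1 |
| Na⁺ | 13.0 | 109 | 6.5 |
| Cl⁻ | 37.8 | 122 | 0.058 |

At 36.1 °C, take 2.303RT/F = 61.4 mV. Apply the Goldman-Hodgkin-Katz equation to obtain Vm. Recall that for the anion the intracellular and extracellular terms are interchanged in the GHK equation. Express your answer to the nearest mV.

33 mV

Vm = 61.4 · log₁₀[(Σ P·[cation]ₒ + Σ P·[anion]ᵢ) / (Σ P·[cation]ᵢ + Σ P·[anion]ₒ)]
Numerator = 1×6.42 + 6.5×109 + 0.058×37.8 = 717.1
Denominator = 1×120 + 6.5×13.0 + 0.058×122 = 211.6
Vm = 61.4 · log₁₀(3.3894) = 61.4 × (0.5301) = 32.55 mV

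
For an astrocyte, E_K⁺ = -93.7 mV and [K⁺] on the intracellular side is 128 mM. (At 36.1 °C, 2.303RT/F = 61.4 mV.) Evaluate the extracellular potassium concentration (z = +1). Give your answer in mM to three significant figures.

3.81 mM

Nernst: E = (61.4/1) · log₁₀([out]/[in]), so log₁₀([out]/[in]) = -93.7 × 1 / 61.4 = -1.5261.
[out]/[in] = 10^(-1.5261) = 0.02978.
[out] = 0.02978 × 128 = 3.812 mM.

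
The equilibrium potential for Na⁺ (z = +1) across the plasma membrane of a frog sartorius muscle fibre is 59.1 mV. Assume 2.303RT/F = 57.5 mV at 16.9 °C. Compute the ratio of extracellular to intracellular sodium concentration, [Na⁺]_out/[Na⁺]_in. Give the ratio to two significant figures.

log₁₀([out]/[in]) = E·z/(57.5) = 59.1 × 1 / 57.5 = 1.0278
[out]/[in] = 10^(1.0278) = 10.66

11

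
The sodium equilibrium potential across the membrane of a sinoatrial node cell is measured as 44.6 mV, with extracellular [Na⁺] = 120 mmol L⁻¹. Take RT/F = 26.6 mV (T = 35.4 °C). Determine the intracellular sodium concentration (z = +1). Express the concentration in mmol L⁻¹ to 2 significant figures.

22 mmol L⁻¹

Nernst: E = (26.6/1) · ln([out]/[in]), so ln([out]/[in]) = 44.6 × 1 / 26.6 = 1.6767.
[out]/[in] = e^(1.6767) = 5.348.
[in] = 120 / 5.348 = 22.44 mmol L⁻¹.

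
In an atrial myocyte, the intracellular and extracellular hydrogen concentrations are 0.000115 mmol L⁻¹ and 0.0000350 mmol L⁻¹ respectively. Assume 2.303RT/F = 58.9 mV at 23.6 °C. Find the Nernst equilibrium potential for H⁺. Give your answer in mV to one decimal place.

E = (58.9/z) · log₁₀([H⁺]_out/[H⁺]_in) with z = +1.
= (58.9/1) · log₁₀(0.0000350/0.000115) = 58.90 · log₁₀(0.3043)
= 58.90 · (-0.5166) = -30.43 mV

-30.4 mV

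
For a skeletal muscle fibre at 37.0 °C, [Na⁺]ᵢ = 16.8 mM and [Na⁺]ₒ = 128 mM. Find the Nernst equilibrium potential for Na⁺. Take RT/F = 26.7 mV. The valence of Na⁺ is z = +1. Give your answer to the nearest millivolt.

E = (26.7/z) · ln([Na⁺]_out/[Na⁺]_in) with z = +1.
= (26.7/1) · ln(128/16.8) = 26.70 · ln(7.619)
= 26.70 · (2.0307) = 54.22 mV

54 mV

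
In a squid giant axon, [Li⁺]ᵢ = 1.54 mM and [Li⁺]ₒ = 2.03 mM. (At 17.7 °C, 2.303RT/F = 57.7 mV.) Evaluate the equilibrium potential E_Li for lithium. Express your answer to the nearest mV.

E = (57.7/z) · log₁₀([Li⁺]_out/[Li⁺]_in) with z = +1.
= (57.7/1) · log₁₀(2.03/1.54) = 57.70 · log₁₀(1.318)
= 57.70 · (0.1200) = 6.92 mV

7 mV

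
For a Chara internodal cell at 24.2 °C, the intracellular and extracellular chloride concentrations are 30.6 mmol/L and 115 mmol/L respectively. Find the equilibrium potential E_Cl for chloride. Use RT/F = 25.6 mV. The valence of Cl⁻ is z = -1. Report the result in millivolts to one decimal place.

-33.9 mV

E = (25.6/z) · ln([Cl⁻]_out/[Cl⁻]_in) with z = -1.
For an anion, dividing by z = -1 reverses the sign.
= (25.6/-1) · ln(115/30.6) = -25.60 · ln(3.758)
= -25.60 · (1.3239) = -33.89 mV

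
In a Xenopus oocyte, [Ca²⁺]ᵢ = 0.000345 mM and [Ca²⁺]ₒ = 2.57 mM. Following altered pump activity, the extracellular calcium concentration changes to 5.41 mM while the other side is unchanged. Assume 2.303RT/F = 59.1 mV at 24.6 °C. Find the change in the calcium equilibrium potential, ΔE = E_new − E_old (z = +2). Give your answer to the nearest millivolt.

10 mV

E_old = (59.1/2)·log₁₀(2.57/0.000345) = 114.42 mV
E_new = (59.1/2)·log₁₀(5.41/0.000345) = 123.97 mV
ΔE = 123.97 − (114.42) = 9.55 mV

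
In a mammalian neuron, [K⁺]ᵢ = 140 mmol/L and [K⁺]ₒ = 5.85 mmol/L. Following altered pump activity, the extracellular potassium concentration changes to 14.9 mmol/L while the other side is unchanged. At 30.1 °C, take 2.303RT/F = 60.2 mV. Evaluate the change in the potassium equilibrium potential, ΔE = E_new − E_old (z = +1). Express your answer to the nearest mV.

24 mV

E_old = (60.2/1)·log₁₀(5.85/140) = -83.01 mV
E_new = (60.2/1)·log₁₀(14.9/140) = -58.57 mV
ΔE = -58.57 − (-83.01) = 24.44 mV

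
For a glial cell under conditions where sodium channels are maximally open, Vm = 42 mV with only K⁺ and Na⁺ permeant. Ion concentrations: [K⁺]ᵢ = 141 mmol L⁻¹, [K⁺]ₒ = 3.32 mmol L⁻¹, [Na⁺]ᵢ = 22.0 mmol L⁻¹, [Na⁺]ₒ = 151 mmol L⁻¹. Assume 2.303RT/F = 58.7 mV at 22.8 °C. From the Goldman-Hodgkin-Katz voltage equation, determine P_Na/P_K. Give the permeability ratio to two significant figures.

Let α = P_Na/P_K. GHK: Vm = 58.7·log₁₀[(Kₒ + α·Naₒ)/(Kᵢ + α·Naᵢ)].
10^(Vm/58.7) = 10^(42.0/58.7) = 5.194
So 5.194·(Kᵢ + α·Naᵢ) = Kₒ + α·Naₒ → α = (5.194·141.0 − 3.32) / (151.0 − 5.194·22.0)
α = (732.4 − 3.32) / (151.0 − 114.3) = 729/36.73 = 19.85

20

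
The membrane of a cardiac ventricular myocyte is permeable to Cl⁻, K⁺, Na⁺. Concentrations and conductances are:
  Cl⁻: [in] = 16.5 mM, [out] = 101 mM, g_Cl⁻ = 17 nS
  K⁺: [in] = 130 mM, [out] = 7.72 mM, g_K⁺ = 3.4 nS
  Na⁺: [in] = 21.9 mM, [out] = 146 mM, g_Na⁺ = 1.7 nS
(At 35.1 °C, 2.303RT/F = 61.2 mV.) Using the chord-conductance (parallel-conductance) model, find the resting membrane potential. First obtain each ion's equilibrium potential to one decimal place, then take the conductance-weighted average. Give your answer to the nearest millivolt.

E_Cl⁻ = (61.2/-1)·log₁₀(101/16.5) = -48.2 mV
E_K⁺ = (61.2/1)·log₁₀(7.72/130) = -75.1 mV
E_Na⁺ = (61.2/1)·log₁₀(146/21.9) = 50.4 mV
Vm = (Σ gᵢEᵢ)/(Σ gᵢ) = (17·-48.2 + 3.4·-75.1 + 1.7·50.4) / (17 + 3.4 + 1.7)
= -989.06 / 22.1 = -44.75 mV

-45 mV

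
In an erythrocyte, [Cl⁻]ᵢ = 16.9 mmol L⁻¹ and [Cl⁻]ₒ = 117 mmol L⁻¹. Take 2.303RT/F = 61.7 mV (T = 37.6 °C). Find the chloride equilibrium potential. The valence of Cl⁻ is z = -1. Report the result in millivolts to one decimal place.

-51.8 mV

E = (61.7/z) · log₁₀([Cl⁻]_out/[Cl⁻]_in) with z = -1.
For an anion, dividing by z = -1 reverses the sign.
= (61.7/-1) · log₁₀(117/16.9) = -61.70 · log₁₀(6.923)
= -61.70 · (0.8403) = -51.85 mV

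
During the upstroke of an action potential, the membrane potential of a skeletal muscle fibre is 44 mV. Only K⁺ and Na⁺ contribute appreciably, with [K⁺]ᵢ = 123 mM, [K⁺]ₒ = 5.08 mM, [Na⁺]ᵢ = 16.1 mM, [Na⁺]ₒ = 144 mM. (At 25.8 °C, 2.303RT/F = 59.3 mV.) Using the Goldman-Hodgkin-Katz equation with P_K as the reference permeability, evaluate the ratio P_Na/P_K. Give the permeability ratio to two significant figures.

Let α = P_Na/P_K. GHK: Vm = 59.3·log₁₀[(Kₒ + α·Naₒ)/(Kᵢ + α·Naᵢ)].
10^(Vm/59.3) = 10^(44.0/59.3) = 5.5206
So 5.5206·(Kᵢ + α·Naᵢ) = Kₒ + α·Naₒ → α = (5.5206·123.0 − 5.08) / (144.0 − 5.5206·16.1)
α = (679 − 5.08) / (144.0 − 88.88) = 674/55.12 = 12.23

12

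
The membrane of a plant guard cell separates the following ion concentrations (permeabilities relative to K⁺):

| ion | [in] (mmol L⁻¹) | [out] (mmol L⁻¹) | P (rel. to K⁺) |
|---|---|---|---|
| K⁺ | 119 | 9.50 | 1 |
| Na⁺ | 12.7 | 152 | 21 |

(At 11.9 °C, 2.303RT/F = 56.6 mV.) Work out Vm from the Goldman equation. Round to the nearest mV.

Vm = 56.6 · log₁₀[(Σ P·[cation]ₒ + Σ P·[anion]ᵢ) / (Σ P·[cation]ᵢ + Σ P·[anion]ₒ)]
Numerator = 1×9.50 + 21×152 = 3202
Denominator = 1×119 + 21×12.7 = 385.7
Vm = 56.6 · log₁₀(8.3005) = 56.6 × (0.9191) = 52.02 mV

52 mV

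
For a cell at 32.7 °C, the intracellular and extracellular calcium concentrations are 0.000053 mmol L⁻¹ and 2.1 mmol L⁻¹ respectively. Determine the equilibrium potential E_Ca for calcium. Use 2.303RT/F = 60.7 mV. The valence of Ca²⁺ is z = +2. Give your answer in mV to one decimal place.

139.5 mV

E = (60.7/z) · log₁₀([Ca²⁺]_out/[Ca²⁺]_in) with z = +2.
= (60.7/2) · log₁₀(2.1/0.000053) = 30.35 · log₁₀(3.962e+04)
= 30.35 · (4.5979) = 139.55 mV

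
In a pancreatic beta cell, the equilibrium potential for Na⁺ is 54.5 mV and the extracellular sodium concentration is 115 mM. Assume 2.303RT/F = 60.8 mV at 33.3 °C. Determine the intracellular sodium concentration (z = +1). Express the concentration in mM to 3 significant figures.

14.6 mM

Nernst: E = (60.8/1) · log₁₀([out]/[in]), so log₁₀([out]/[in]) = 54.5 × 1 / 60.8 = 0.8964.
[out]/[in] = 10^(0.8964) = 7.877.
[in] = 115 / 7.877 = 14.6 mM.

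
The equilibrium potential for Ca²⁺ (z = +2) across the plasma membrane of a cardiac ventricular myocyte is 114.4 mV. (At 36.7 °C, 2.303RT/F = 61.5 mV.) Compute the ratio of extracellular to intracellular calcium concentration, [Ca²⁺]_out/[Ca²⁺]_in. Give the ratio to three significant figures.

5250

log₁₀([out]/[in]) = E·z/(61.5) = 114.4 × 2 / 61.5 = 3.7203
[out]/[in] = 10^(3.7203) = 5252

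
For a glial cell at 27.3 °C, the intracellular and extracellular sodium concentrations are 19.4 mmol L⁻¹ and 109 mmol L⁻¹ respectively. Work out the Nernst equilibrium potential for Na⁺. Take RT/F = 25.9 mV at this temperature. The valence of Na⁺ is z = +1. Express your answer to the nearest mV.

45 mV

E = (25.9/z) · ln([Na⁺]_out/[Na⁺]_in) with z = +1.
= (25.9/1) · ln(109/19.4) = 25.90 · ln(5.619)
= 25.90 · (1.7261) = 44.71 mV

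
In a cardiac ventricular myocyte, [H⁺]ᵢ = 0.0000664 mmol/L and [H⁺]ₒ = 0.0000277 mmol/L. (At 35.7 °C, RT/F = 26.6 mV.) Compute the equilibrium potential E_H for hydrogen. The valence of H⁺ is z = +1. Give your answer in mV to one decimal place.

E = (26.6/z) · ln([H⁺]_out/[H⁺]_in) with z = +1.
= (26.6/1) · ln(0.0000277/0.0000664) = 26.60 · ln(0.4172)
= 26.60 · (-0.8743) = -23.26 mV

-23.3 mV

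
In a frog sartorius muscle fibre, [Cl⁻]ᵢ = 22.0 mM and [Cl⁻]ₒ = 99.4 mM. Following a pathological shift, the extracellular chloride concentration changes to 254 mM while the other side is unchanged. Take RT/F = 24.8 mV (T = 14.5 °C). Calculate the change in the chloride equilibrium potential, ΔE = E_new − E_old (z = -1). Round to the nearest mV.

E_old = (24.8/-1)·ln(99.4/22.0) = -37.40 mV
E_new = (24.8/-1)·ln(254/22.0) = -60.67 mV
ΔE = -60.67 − (-37.40) = -23.27 mV

-23 mV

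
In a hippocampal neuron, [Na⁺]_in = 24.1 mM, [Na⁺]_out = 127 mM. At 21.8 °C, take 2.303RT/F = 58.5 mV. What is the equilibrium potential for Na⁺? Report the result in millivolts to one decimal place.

E = (58.5/z) · log₁₀([Na⁺]_out/[Na⁺]_in) with z = +1.
= (58.5/1) · log₁₀(127/24.1) = 58.50 · log₁₀(5.27)
= 58.50 · (0.7218) = 42.22 mV

42.2 mV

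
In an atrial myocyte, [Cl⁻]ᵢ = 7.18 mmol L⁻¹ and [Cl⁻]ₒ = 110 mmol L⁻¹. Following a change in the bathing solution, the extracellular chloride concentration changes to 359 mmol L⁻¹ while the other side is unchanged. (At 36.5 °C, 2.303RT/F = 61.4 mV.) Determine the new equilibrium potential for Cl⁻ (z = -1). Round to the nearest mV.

After the shift: [Cl⁻]_out = 359, [Cl⁻]_in = 7.18 mmol L⁻¹.
E_new = (61.4/-1)·log₁₀(359/7.18) = -61.40 · (1.6990) = -104.32 mV

-104 mV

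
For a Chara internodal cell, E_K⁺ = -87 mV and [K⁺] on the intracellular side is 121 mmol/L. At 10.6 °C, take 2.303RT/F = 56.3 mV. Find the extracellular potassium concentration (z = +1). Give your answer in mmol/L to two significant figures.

3.4 mmol/L

Nernst: E = (56.3/1) · log₁₀([out]/[in]), so log₁₀([out]/[in]) = -87.0 × 1 / 56.3 = -1.5453.
[out]/[in] = 10^(-1.5453) = 0.02849.
[out] = 0.02849 × 121 = 3.447 mmol/L.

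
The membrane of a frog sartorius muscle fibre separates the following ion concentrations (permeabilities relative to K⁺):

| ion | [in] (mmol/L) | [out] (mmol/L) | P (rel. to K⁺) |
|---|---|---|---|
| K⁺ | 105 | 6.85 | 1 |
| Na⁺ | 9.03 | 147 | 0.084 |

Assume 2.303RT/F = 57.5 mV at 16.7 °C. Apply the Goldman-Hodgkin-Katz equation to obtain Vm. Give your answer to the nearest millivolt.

Vm = 57.5 · log₁₀[(Σ P·[cation]ₒ + Σ P·[anion]ᵢ) / (Σ P·[cation]ᵢ + Σ P·[anion]ₒ)]
Numerator = 1×6.85 + 0.084×147 = 19.2
Denominator = 1×105 + 0.084×9.03 = 105.8
Vm = 57.5 · log₁₀(0.18153) = 57.5 × (-0.7411) = -42.61 mV

-43 mV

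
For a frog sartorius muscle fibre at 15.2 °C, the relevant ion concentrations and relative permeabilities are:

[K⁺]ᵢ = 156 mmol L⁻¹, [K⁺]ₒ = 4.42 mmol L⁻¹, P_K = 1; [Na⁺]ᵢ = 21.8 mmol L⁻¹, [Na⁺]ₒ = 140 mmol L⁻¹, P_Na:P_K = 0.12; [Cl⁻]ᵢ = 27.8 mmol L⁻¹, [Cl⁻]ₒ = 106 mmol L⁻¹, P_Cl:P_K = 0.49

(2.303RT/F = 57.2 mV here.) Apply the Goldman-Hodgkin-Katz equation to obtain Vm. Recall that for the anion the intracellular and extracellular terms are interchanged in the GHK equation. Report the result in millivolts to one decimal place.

-44.7 mV

Vm = 57.2 · log₁₀[(Σ P·[cation]ₒ + Σ P·[anion]ᵢ) / (Σ P·[cation]ᵢ + Σ P·[anion]ₒ)]
Numerator = 1×4.42 + 0.12×140 + 0.49×27.8 = 34.84
Denominator = 1×156 + 0.12×21.8 + 0.49×106 = 210.6
Vm = 57.2 · log₁₀(0.16548) = 57.2 × (-0.7813) = -44.69 mV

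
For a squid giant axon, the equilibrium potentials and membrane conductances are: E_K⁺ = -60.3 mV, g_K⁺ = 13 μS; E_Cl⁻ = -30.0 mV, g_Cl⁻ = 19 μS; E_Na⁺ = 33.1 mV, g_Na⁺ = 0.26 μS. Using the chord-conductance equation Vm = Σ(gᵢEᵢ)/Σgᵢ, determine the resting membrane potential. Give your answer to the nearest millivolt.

-42 mV

Σ gᵢEᵢ = 13·(-60.3) + 19·(-30.0) + 0.26·(33.1) = -1345.29
Σ gᵢ = 13 + 19 + 0.26 = 32.26
Vm = -1345.29 / 32.26 = -41.70 mV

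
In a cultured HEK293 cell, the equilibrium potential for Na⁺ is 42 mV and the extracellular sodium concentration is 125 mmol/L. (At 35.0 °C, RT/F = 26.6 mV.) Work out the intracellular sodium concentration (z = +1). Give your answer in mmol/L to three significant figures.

Nernst: E = (26.6/1) · ln([out]/[in]), so ln([out]/[in]) = 42.0 × 1 / 26.6 = 1.5789.
[out]/[in] = e^(1.5789) = 4.85.
[in] = 125 / 4.85 = 25.77 mmol/L.

25.8 mmol/L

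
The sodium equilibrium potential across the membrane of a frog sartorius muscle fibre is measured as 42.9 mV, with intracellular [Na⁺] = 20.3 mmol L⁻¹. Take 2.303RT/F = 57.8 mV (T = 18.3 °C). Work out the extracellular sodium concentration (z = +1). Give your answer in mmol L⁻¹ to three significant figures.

112 mmol L⁻¹

Nernst: E = (57.8/1) · log₁₀([out]/[in]), so log₁₀([out]/[in]) = 42.9 × 1 / 57.8 = 0.7422.
[out]/[in] = 10^(0.7422) = 5.524.
[out] = 5.524 × 20.3 = 112.1 mmol L⁻¹.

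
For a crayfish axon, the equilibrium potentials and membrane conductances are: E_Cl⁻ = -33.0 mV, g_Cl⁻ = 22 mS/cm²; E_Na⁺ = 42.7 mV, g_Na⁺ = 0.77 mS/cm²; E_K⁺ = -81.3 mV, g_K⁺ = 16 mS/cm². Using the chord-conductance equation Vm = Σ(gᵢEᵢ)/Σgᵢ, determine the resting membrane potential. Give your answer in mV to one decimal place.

Σ gᵢEᵢ = 22·(-33.0) + 0.77·(42.7) + 16·(-81.3) = -1993.92
Σ gᵢ = 22 + 0.77 + 16 = 38.77
Vm = -1993.92 / 38.77 = -51.43 mV

-51.4 mV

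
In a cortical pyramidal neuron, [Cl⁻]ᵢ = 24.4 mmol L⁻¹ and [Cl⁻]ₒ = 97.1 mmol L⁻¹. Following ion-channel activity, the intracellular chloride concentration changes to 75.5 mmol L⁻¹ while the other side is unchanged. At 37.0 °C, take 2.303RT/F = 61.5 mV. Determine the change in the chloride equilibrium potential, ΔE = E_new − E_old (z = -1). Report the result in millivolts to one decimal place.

30.2 mV

E_old = (61.5/-1)·log₁₀(97.1/24.4) = -36.89 mV
E_new = (61.5/-1)·log₁₀(97.1/75.5) = -6.72 mV
ΔE = -6.72 − (-36.89) = 30.17 mV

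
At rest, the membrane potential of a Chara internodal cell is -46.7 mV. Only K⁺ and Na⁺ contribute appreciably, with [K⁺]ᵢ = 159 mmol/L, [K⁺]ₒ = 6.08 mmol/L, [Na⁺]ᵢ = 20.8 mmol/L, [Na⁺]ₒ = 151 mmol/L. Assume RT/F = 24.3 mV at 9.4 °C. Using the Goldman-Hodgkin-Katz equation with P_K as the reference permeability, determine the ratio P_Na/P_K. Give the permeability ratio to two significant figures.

Let α = P_Na/P_K. GHK: Vm = 24.3·ln[(Kₒ + α·Naₒ)/(Kᵢ + α·Naᵢ)].
e^(Vm/24.3) = e^(-46.7/24.3) = 0.14634
So 0.14634·(Kᵢ + α·Naᵢ) = Kₒ + α·Naₒ → α = (0.14634·159.0 − 6.08) / (151.0 − 0.14634·20.8)
α = (23.27 − 6.08) / (151.0 − 3.044) = 17.19/148 = 0.1162

0.12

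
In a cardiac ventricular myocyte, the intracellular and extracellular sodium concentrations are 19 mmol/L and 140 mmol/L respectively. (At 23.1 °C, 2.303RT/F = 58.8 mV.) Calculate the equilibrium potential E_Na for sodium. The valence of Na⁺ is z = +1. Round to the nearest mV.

51 mV

E = (58.8/z) · log₁₀([Na⁺]_out/[Na⁺]_in) with z = +1.
= (58.8/1) · log₁₀(140/19) = 58.80 · log₁₀(7.368)
= 58.80 · (0.8674) = 51.00 mV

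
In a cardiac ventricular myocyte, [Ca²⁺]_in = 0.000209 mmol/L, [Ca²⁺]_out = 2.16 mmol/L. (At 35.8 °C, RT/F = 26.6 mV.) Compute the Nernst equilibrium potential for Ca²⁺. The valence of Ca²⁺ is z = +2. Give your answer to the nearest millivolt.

E = (26.6/z) · ln([Ca²⁺]_out/[Ca²⁺]_in) with z = +2.
= (26.6/2) · ln(2.16/0.000209) = 13.30 · ln(1.033e+04)
= 13.30 · (9.2433) = 122.94 mV

123 mV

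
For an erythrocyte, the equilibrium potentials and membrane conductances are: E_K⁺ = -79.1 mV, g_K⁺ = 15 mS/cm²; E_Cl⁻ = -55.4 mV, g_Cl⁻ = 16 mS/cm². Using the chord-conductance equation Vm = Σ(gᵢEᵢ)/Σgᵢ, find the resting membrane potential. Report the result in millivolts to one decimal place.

-66.9 mV

Σ gᵢEᵢ = 15·(-79.1) + 16·(-55.4) = -2072.90
Σ gᵢ = 15 + 16 = 31
Vm = -2072.90 / 31 = -66.87 mV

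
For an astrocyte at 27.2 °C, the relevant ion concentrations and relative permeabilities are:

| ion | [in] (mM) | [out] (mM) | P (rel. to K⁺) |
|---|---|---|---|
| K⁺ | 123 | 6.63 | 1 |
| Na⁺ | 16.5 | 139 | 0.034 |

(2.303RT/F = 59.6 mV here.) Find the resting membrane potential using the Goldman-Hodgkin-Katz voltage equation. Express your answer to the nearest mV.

Vm = 59.6 · log₁₀[(Σ P·[cation]ₒ + Σ P·[anion]ᵢ) / (Σ P·[cation]ᵢ + Σ P·[anion]ₒ)]
Numerator = 1×6.63 + 0.034×139 = 11.36
Denominator = 1×123 + 0.034×16.5 = 123.6
Vm = 59.6 · log₁₀(0.091906) = 59.6 × (-1.0367) = -61.78 mV

-62 mV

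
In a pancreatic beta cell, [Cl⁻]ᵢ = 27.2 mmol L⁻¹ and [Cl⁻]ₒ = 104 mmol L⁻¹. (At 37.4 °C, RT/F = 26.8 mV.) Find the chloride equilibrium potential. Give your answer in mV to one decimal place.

E = (26.8/z) · ln([Cl⁻]_out/[Cl⁻]_in) with z = -1.
For an anion, dividing by z = -1 reverses the sign.
= (26.8/-1) · ln(104/27.2) = -26.80 · ln(3.824)
= -26.80 · (1.3412) = -35.94 mV

-35.9 mV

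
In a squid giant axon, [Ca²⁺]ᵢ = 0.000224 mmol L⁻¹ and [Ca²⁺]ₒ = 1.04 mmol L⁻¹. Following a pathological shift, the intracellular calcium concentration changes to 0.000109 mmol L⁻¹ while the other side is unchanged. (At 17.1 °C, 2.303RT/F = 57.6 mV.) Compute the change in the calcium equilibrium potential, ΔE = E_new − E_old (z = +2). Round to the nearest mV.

E_old = (57.6/2)·log₁₀(1.04/0.000224) = 105.60 mV
E_new = (57.6/2)·log₁₀(1.04/0.000109) = 114.61 mV
ΔE = 114.61 − (105.60) = 9.01 mV

9 mV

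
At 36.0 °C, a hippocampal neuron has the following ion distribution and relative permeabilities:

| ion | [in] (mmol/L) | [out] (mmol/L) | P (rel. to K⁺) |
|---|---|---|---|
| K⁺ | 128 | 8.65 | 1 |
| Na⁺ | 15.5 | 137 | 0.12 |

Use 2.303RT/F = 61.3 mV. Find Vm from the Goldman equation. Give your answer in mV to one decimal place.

-43.8 mV

Vm = 61.3 · log₁₀[(Σ P·[cation]ₒ + Σ P·[anion]ᵢ) / (Σ P·[cation]ᵢ + Σ P·[anion]ₒ)]
Numerator = 1×8.65 + 0.12×137 = 25.09
Denominator = 1×128 + 0.12×15.5 = 129.9
Vm = 61.3 · log₁₀(0.19321) = 61.3 × (-0.7140) = -43.77 mV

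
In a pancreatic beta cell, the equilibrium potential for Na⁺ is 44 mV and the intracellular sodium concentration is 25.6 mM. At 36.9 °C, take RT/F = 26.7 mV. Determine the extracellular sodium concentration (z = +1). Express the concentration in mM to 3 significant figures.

Nernst: E = (26.7/1) · ln([out]/[in]), so ln([out]/[in]) = 44.0 × 1 / 26.7 = 1.6479.
[out]/[in] = e^(1.6479) = 5.196.
[out] = 5.196 × 25.6 = 133 mM.

133 mM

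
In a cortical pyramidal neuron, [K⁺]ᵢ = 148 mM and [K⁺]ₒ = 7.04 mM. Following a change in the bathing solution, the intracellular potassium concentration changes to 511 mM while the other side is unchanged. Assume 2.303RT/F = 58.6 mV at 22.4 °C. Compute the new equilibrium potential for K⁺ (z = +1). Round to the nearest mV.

-109 mV

After the shift: [K⁺]_out = 7.04, [K⁺]_in = 511 mM.
E_new = (58.6/1)·log₁₀(7.04/511) = 58.60 · (-1.8608) = -109.05 mV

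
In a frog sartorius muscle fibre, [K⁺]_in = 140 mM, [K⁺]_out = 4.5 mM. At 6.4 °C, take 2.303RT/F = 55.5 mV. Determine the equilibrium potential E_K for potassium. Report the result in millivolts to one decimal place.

-82.9 mV

E = (55.5/z) · log₁₀([K⁺]_out/[K⁺]_in) with z = +1.
= (55.5/1) · log₁₀(4.5/140) = 55.50 · log₁₀(0.03214)
= 55.50 · (-1.4929) = -82.86 mV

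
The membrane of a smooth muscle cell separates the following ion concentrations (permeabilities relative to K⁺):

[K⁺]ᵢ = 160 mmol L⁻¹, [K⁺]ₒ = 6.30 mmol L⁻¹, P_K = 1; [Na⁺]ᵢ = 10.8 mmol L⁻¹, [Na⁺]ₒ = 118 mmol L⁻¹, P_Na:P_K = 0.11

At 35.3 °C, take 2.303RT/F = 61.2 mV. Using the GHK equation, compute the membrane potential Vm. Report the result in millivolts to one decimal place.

Vm = 61.2 · log₁₀[(Σ P·[cation]ₒ + Σ P·[anion]ᵢ) / (Σ P·[cation]ᵢ + Σ P·[anion]ₒ)]
Numerator = 1×6.30 + 0.11×118 = 19.28
Denominator = 1×160 + 0.11×10.8 = 161.2
Vm = 61.2 · log₁₀(0.11961) = 61.2 × (-0.9222) = -56.44 mV

-56.4 mV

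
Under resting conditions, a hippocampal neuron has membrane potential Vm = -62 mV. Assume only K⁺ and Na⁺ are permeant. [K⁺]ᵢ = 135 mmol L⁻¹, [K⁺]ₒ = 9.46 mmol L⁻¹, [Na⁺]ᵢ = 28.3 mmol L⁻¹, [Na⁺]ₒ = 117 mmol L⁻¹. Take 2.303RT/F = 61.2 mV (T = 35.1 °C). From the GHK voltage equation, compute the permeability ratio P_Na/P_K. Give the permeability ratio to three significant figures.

Let α = P_Na/P_K. GHK: Vm = 61.2·log₁₀[(Kₒ + α·Naₒ)/(Kᵢ + α·Naᵢ)].
10^(Vm/61.2) = 10^(-62.0/61.2) = 0.097035
So 0.097035·(Kᵢ + α·Naᵢ) = Kₒ + α·Naₒ → α = (0.097035·135.0 − 9.46) / (117.0 − 0.097035·28.3)
α = (13.1 − 9.46) / (117.0 − 2.746) = 3.64/114.3 = 0.03186

0.0319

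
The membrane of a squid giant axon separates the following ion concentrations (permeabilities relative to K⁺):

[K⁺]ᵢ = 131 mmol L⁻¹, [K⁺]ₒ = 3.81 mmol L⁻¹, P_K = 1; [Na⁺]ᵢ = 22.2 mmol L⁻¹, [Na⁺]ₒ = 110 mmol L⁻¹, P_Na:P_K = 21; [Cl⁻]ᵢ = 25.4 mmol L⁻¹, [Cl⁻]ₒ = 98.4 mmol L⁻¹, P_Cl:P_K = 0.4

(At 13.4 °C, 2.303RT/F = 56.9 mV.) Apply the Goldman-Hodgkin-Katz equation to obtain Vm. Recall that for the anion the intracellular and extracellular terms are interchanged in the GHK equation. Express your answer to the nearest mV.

32 mV

Vm = 56.9 · log₁₀[(Σ P·[cation]ₒ + Σ P·[anion]ᵢ) / (Σ P·[cation]ᵢ + Σ P·[anion]ₒ)]
Numerator = 1×3.81 + 21×110 + 0.4×25.4 = 2324
Denominator = 1×131 + 21×22.2 + 0.4×98.4 = 636.6
Vm = 56.9 · log₁₀(3.6508) = 56.9 × (0.5624) = 32.00 mV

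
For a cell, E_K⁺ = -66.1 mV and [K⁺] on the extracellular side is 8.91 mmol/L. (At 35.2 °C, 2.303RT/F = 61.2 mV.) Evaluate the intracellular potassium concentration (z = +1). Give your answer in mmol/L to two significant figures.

110 mmol/L

Nernst: E = (61.2/1) · log₁₀([out]/[in]), so log₁₀([out]/[in]) = -66.1 × 1 / 61.2 = -1.0801.
[out]/[in] = 10^(-1.0801) = 0.08316.
[in] = 8.91 / 0.08316 = 107.1 mmol/L.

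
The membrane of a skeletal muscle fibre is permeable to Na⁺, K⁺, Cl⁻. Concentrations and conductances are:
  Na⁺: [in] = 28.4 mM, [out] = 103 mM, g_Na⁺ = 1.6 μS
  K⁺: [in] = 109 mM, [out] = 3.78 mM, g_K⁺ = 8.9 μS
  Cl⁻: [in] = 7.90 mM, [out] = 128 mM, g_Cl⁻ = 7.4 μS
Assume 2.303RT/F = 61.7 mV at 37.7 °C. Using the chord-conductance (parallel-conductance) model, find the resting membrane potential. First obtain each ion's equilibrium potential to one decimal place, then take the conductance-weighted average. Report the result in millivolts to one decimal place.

E_Na⁺ = (61.7/1)·log₁₀(103/28.4) = 34.5 mV
E_K⁺ = (61.7/1)·log₁₀(3.78/109) = -90.1 mV
E_Cl⁻ = (61.7/-1)·log₁₀(128/7.90) = -74.6 mV
Vm = (Σ gᵢEᵢ)/(Σ gᵢ) = (1.6·34.5 + 8.9·-90.1 + 7.4·-74.6) / (1.6 + 8.9 + 7.4)
= -1298.73 / 17.9 = -72.55 mV

-72.6 mV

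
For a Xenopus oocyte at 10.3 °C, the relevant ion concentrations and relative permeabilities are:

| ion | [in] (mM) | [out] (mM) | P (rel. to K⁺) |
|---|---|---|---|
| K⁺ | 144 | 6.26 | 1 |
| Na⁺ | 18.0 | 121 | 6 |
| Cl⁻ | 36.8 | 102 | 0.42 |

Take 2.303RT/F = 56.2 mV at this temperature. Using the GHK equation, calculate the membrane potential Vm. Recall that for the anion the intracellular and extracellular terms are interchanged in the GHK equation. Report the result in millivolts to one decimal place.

Vm = 56.2 · log₁₀[(Σ P·[cation]ₒ + Σ P·[anion]ᵢ) / (Σ P·[cation]ᵢ + Σ P·[anion]ₒ)]
Numerator = 1×6.26 + 6×121 + 0.42×36.8 = 747.7
Denominator = 1×144 + 6×18.0 + 0.42×102 = 294.8
Vm = 56.2 · log₁₀(2.536) = 56.2 × (0.4042) = 22.71 mV

22.7 mV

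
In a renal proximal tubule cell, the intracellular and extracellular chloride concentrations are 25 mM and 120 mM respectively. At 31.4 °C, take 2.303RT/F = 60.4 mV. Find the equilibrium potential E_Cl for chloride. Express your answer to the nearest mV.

-41 mV

E = (60.4/z) · log₁₀([Cl⁻]_out/[Cl⁻]_in) with z = -1.
For an anion, dividing by z = -1 reverses the sign.
= (60.4/-1) · log₁₀(120/25) = -60.40 · log₁₀(4.8)
= -60.40 · (0.6812) = -41.15 mV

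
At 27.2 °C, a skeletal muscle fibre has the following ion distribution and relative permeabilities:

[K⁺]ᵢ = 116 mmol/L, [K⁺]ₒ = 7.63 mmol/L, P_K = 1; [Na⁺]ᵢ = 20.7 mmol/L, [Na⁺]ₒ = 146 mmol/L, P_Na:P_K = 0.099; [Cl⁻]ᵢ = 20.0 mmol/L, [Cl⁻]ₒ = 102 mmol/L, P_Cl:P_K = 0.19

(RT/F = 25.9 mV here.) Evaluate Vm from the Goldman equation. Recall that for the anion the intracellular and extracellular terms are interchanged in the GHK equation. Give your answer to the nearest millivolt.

-43 mV

Vm = 25.9 · ln[(Σ P·[cation]ₒ + Σ P·[anion]ᵢ) / (Σ P·[cation]ᵢ + Σ P·[anion]ₒ)]
Numerator = 1×7.63 + 0.099×146 + 0.19×20.0 = 25.88
Denominator = 1×116 + 0.099×20.7 + 0.19×102 = 137.4
Vm = 25.9 · ln(0.18834) = 25.9 × (-1.6695) = -43.24 mV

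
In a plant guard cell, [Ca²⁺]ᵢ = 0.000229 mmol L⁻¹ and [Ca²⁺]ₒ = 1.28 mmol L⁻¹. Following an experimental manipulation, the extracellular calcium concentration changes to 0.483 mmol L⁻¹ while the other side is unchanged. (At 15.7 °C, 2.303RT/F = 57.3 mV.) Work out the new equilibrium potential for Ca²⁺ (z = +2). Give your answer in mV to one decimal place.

95.2 mV

After the shift: [Ca²⁺]_out = 0.483, [Ca²⁺]_in = 0.000229 mmol L⁻¹.
E_new = (57.3/2)·log₁₀(0.483/0.000229) = 28.65 · (3.3241) = 95.24 mV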